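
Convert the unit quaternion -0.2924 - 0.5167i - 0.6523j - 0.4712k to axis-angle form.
axis = (-0.5403, -0.6821, -0.4927), θ = 214°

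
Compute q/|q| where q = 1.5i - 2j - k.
0.5571i - 0.7428j - 0.3714k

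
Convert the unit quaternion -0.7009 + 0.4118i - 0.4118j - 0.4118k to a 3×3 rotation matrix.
[[0.3217, -0.9164, 0.2381], [0.2381, 0.3217, 0.9164], [-0.9164, -0.2381, 0.3217]]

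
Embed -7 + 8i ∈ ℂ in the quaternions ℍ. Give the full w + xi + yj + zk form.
-7 + 8i + 0j + 0k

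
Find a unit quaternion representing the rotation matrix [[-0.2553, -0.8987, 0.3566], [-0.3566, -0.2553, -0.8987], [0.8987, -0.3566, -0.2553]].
0.2419 + 0.5602i - 0.5602j + 0.5602k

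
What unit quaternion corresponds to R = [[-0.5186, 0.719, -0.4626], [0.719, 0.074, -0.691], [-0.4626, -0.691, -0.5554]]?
0.4906i + 0.7328j - 0.4715k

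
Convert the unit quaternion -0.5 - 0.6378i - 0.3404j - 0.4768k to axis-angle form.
axis = (-0.7365, -0.3931, -0.5506), θ = 4π/3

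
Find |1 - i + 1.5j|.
2.062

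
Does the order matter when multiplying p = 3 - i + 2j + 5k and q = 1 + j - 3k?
Yes: pq = 16 - 12i + 2j - 5k ≠ 16 + 10i + 8j - 3k = qp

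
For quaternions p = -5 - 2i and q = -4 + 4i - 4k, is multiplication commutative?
No: pq = 28 - 12i - 8j + 20k ≠ 28 - 12i + 8j + 20k = qp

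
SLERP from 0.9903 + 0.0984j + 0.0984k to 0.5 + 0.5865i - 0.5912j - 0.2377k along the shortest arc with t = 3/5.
0.8288 + 0.4084i - 0.3639j - 0.1177k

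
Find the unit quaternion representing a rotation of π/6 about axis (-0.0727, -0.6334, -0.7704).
0.9659 - 0.0188i - 0.1639j - 0.1994k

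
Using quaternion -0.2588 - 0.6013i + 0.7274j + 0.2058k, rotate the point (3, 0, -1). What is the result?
(0.195, -2.932, 1.168)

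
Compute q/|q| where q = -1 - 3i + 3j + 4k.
-0.169 - 0.5071i + 0.5071j + 0.6761k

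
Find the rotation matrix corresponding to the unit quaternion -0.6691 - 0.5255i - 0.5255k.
[[0.4477, -0.7032, 0.5523], [0.7032, -0.1046, -0.7032], [0.5523, 0.7032, 0.4477]]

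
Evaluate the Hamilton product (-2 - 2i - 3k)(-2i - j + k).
-1 + i + 10j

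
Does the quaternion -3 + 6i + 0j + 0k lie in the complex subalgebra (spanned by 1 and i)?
Yes. The quaternion -3 + 6i has j- and k-coefficients y = z = 0, so it lies in the complex subalgebra spanned by 1 and i.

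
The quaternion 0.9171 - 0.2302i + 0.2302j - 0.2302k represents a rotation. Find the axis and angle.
axis = (-√3/3, √3/3, -√3/3), θ = 47°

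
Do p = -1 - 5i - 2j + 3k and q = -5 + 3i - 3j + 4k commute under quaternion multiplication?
No: pq = 2 + 23i + 42j + 2k ≠ 2 + 21i - 16j - 40k = qp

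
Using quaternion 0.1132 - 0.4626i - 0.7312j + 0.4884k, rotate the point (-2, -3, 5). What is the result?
(-3.692, -4.906, 0.543)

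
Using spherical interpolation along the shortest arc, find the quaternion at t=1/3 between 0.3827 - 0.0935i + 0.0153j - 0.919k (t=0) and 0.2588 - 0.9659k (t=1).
0.3424 - 0.0625i + 0.0102j - 0.9374k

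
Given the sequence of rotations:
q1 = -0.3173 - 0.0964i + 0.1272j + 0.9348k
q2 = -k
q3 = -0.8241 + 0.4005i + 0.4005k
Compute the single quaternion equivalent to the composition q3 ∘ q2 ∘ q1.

q2 · q1 = 0.9348 + 0.1272i + 0.0964j + 0.3173k
q3 · q2 · q1 = -0.9484 + 0.231i - 0.1556j + 0.1515k
-0.9484 + 0.231i - 0.1556j + 0.1515k


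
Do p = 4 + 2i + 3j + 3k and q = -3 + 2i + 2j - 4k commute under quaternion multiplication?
No: pq = -10 - 16i + 13j - 27k ≠ -10 + 20i - 15j - 23k = qp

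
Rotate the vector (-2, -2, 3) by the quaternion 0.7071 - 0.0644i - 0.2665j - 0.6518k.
(-2.808, 2.806, 1.115)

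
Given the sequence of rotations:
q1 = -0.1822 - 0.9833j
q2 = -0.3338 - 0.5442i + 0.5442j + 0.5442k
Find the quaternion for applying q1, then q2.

q2 · q1 = 0.5959 + 0.6343i + 0.2291j + 0.436k
0.5959 + 0.6343i + 0.2291j + 0.436k


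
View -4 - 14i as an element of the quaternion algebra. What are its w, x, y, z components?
-4 - 14i + 0j + 0k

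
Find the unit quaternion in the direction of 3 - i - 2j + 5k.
0.4804 - 0.1601i - 0.3203j + 0.8006k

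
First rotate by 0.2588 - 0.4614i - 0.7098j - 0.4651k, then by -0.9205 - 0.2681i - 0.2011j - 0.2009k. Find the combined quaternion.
-0.5981 + 0.3063i + 0.5693j + 0.4736k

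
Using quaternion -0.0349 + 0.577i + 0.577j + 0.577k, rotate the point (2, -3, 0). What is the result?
(-2.782, 2.246, -0.464)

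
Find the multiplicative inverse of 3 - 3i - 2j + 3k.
0.0968 + 0.0968i + 0.0645j - 0.0968k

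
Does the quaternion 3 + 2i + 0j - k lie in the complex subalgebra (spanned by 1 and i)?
No. The quaternion 3 + 2i - k has j-coefficient y = 0 and k-coefficient z = -1, not both zero, so it does not lie in the complex subalgebra spanned by 1 and i.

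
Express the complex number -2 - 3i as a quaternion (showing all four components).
-2 - 3i + 0j + 0k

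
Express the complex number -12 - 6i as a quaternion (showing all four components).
-12 - 6i + 0j + 0k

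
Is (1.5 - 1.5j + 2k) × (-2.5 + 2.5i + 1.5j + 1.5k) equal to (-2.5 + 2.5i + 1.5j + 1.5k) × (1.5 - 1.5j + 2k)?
No: pq = -4.5 - 1.5i + 11j + k ≠ -4.5 + 9i + j - 6.5k = qp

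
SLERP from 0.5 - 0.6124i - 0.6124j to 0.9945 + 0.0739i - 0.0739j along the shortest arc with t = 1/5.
0.6683 - 0.508i - 0.5435j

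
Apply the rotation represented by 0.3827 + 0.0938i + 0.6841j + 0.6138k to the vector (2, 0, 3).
(0.537, 3.5, -0.678)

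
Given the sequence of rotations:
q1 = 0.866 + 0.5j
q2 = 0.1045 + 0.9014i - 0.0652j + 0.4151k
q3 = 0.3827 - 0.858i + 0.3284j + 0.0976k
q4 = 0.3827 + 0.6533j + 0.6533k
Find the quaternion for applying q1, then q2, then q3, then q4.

q2 · q1 = 0.1231 + 0.5731i - 0.0042j + 0.8102k
q3 · q2 · q1 = 0.4611 + 0.3802i + 0.7899j + 0.1375k
q4 · q3 · q2 · q1 = -0.4294 - 0.2807i + 0.8519j + 0.1055k
-0.4294 - 0.2807i + 0.8519j + 0.1055k


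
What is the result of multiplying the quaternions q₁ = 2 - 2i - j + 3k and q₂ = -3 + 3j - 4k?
9 + i + j - 23k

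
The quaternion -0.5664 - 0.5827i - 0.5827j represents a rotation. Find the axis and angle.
axis = (-√2/2, -√2/2, 0), θ = 249°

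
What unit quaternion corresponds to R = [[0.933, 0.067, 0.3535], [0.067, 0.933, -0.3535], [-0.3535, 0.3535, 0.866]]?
0.9659 + 0.183i + 0.183j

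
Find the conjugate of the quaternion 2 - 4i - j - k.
2 + 4i + j + k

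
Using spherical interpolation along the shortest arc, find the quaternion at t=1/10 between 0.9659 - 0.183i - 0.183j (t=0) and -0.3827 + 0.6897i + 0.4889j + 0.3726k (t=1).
0.9403 - 0.25i - 0.2266j - 0.0434k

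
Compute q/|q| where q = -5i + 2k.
-0.9285i + 0.3714k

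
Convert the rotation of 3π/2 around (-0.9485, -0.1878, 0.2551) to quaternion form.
-0.7071 - 0.6707i - 0.1328j + 0.1804k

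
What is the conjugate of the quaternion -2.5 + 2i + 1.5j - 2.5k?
-2.5 - 2i - 1.5j + 2.5k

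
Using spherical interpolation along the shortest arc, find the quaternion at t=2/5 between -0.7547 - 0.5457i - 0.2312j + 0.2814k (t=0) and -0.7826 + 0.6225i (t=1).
-0.9605 - 0.0772i - 0.1697j + 0.2066k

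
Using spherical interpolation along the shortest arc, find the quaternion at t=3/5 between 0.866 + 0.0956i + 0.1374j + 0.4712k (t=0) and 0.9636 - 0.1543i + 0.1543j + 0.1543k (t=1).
0.9442 - 0.0551i + 0.1507j + 0.2875k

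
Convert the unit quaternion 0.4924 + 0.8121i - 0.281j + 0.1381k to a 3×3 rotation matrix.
[[0.8039, -0.5924, -0.0524], [-0.3204, -0.3572, -0.8774], [0.501, 0.7221, -0.4769]]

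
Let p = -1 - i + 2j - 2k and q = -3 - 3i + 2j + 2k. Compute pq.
14i + 8k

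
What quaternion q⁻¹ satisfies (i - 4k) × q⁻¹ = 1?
-0.0588i + 0.2353k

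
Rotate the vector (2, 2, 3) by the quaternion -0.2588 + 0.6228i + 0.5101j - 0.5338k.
(-2.249, 0.465, -3.424)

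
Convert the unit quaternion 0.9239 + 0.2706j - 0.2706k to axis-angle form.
axis = (0, √2/2, -√2/2), θ = π/4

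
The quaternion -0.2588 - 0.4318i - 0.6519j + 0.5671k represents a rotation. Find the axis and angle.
axis = (-0.447, -0.6749, 0.5871), θ = 7π/6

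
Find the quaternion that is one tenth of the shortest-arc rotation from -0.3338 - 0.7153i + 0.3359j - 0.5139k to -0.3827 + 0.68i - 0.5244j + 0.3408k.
-0.2641 - 0.7322i + 0.3666j - 0.5097k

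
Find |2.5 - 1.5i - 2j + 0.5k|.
3.571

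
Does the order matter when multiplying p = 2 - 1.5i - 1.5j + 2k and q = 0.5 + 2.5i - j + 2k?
Yes: pq = -0.75 + 3.25i + 5.25j + 10.25k ≠ -0.75 + 5.25i - 10.75j - 0.25k = qp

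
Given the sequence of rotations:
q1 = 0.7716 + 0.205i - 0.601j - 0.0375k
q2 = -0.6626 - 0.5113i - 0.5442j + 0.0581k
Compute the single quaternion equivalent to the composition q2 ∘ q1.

q2 · q1 = -0.7313 - 0.475i - 0.0289j + 0.4885k
-0.7313 - 0.475i - 0.0289j + 0.4885k


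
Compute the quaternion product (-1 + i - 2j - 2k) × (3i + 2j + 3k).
7 - 5i - 11j + 5k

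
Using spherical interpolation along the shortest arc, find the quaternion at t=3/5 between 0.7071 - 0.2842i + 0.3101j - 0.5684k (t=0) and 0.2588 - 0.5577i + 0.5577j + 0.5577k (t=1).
0.5699 - 0.5684i + 0.5822j + 0.1147k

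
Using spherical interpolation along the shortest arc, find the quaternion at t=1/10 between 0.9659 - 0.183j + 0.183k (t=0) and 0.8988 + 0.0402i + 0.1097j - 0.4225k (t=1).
0.9803 + 0.0044i - 0.1554j + 0.1215k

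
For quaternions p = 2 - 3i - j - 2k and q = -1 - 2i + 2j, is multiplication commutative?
No: pq = -6 + 3i + 9j - 6k ≠ -6 - 5i + j + 10k = qp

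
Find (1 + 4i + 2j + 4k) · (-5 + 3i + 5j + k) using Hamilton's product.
-31 - 35i + 3j - 5k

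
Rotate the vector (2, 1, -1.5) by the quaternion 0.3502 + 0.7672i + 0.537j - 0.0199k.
(1.164, 2.28, 0.834)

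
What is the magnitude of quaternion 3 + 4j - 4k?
√41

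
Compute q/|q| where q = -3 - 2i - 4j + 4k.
-0.4472 - 0.2981i - 0.5963j + 0.5963k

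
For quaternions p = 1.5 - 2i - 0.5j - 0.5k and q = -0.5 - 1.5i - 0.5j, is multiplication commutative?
No: pq = -4 - 1.5i + 0.25j + 0.5k ≠ -4 - i - 1.25j = qp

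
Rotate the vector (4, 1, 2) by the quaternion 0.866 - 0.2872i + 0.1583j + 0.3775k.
(2.029, 4.036, -0.772)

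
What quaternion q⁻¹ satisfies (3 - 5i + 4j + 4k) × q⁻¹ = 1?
0.0455 + 0.0758i - 0.0606j - 0.0606k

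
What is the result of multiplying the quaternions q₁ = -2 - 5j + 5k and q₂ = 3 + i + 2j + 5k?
-21 - 37i - 14j + 10k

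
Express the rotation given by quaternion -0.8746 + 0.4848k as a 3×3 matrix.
[[0.5299, 0.848, 0], [-0.848, 0.5299, 0], [0, 0, 1]]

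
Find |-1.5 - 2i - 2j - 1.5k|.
3.536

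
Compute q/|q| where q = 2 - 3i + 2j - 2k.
0.4364 - 0.6547i + 0.4364j - 0.4364k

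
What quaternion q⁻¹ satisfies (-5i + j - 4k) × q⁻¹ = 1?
0.119i - 0.0238j + 0.0952k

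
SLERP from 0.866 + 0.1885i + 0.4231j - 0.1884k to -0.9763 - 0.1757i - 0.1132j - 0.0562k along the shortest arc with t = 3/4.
0.9639 + 0.1818i + 0.1946j - 0.0057k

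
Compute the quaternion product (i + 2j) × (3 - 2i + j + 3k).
9i + 3j + 5k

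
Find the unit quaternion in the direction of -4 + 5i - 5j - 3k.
-0.4619 + 0.5774i - 0.5774j - 0.3464k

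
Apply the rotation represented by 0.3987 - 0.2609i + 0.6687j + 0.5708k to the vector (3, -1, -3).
(-1.54, -2.808, -2.957)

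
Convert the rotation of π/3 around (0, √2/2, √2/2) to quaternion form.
0.866 + 0.3536j + 0.3536k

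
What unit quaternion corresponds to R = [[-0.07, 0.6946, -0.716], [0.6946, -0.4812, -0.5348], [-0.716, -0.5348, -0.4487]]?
0.6819i + 0.5093j - 0.525k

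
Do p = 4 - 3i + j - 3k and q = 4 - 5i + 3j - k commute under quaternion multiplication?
No: pq = -5 - 24i + 28j - 20k ≠ -5 - 40i + 4j - 12k = qp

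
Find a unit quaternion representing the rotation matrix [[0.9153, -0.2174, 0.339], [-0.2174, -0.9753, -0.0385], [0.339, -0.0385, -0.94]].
0.9786i - 0.1111j + 0.1732k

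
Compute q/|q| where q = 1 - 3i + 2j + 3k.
0.2085 - 0.6255i + 0.417j + 0.6255k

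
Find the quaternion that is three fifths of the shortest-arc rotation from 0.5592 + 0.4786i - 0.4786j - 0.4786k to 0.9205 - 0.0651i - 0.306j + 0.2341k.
0.8825 + 0.1793i - 0.4299j - 0.0652k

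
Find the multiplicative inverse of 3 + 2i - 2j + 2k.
0.1429 - 0.0952i + 0.0952j - 0.0952k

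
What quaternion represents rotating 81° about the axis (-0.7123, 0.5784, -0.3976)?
0.7604 - 0.4626i + 0.3756j - 0.2582k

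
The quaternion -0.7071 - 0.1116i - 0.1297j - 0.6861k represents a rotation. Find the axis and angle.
axis = (-0.1578, -0.1834, -0.9703), θ = 3π/2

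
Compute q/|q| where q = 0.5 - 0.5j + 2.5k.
0.1925 - 0.1925j + 0.9623k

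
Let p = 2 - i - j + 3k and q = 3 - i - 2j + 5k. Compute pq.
-12 - 4i - 5j + 20k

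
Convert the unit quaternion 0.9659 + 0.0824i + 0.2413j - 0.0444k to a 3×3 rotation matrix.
[[0.8796, 0.1255, 0.4588], [-0.046, 0.9825, -0.1806], [-0.4735, 0.1378, 0.87]]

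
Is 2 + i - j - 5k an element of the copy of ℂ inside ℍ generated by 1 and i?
No. The quaternion 2 + i - j - 5k has j-coefficient y = -1 and k-coefficient z = -5, not both zero, so it does not lie in the complex subalgebra spanned by 1 and i.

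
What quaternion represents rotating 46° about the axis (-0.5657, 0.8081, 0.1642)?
0.9205 - 0.221i + 0.3157j + 0.0642k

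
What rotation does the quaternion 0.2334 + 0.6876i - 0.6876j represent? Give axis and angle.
axis = (√2/2, -√2/2, 0), θ = 153°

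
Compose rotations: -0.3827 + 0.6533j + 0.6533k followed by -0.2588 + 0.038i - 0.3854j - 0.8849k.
0.9289 + 0.3118i - 0.0464j + 0.1944k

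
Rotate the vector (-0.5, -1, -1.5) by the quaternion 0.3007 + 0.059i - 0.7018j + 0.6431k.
(1.395, 1.089, 0.606)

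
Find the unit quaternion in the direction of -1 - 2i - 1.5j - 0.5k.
-0.3651 - 0.7303i - 0.5477j - 0.1826k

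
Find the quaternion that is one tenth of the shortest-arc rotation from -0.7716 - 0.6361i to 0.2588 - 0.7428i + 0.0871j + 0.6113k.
-0.7022 - 0.7072i + 0.0117j + 0.082k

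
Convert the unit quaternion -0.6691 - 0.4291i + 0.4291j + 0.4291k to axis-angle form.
axis = (-√3/3, √3/3, √3/3), θ = 264°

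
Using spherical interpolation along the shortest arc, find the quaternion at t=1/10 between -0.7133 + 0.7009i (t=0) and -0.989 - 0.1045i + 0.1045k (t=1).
-0.772 + 0.6356i + 0.0119k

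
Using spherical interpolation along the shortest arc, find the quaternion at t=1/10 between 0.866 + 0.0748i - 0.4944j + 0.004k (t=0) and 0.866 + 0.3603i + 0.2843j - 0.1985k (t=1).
0.8986 + 0.1102i - 0.4242j - 0.019k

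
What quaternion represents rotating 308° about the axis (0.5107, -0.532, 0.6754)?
-0.8988 + 0.2239i - 0.2332j + 0.2961k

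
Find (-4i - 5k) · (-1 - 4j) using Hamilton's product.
-16i + 21k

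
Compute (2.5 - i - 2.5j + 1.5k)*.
2.5 + i + 2.5j - 1.5k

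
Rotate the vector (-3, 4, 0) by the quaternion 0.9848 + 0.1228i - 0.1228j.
(-3.03, 3.97, 0.242)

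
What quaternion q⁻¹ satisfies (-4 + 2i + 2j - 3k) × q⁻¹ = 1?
-0.1212 - 0.0606i - 0.0606j + 0.0909k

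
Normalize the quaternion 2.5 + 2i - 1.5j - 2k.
0.6155 + 0.4924i - 0.3693j - 0.4924k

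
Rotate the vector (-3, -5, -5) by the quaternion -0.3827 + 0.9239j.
(5.657, -5, 1.414)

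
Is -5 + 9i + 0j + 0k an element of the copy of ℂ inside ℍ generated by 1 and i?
Yes. The quaternion -5 + 9i has j- and k-coefficients y = z = 0, so it lies in the complex subalgebra spanned by 1 and i.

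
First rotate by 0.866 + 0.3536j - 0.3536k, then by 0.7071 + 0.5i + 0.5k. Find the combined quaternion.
0.7891 + 0.2562i + 0.4268j + 0.3598k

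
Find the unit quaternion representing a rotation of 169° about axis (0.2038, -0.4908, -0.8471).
0.0958 + 0.2029i - 0.4885j - 0.8432k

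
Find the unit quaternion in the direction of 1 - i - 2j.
0.4082 - 0.4082i - 0.8165j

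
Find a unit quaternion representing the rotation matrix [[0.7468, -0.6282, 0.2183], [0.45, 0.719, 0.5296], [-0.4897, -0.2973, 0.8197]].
0.9063 - 0.2281i + 0.1953j + 0.2974k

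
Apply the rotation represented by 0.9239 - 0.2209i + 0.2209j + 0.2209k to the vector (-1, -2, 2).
(0.828, -0.909, 2.737)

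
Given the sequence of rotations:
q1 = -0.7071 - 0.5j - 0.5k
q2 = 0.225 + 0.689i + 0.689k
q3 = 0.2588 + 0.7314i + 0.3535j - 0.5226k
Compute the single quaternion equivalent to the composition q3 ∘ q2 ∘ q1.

q2 · q1 = 0.1854 - 0.1427i + 0.232j - 0.9442k
q3 · q2 · q1 = -0.4231 - 0.1139i + 0.8907j - 0.1211k
-0.4231 - 0.1139i + 0.8907j - 0.1211k


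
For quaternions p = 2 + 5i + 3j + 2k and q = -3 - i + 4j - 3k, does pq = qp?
No: pq = -7 - 34i + 12j + 11k ≠ -7 - 14j - 35k = qp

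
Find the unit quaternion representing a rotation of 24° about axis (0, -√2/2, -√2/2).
0.9781 - 0.147j - 0.147k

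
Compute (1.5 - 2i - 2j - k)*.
1.5 + 2i + 2j + k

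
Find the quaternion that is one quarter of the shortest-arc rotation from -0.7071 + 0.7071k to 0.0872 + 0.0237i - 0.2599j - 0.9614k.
-0.5761 - 0.0065i + 0.0708j + 0.8143k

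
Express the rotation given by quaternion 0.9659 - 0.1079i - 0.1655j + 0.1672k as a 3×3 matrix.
[[0.8893, -0.2873, -0.3558], [0.3587, 0.9208, 0.1531], [0.2836, -0.2638, 0.9219]]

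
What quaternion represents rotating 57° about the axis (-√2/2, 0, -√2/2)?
0.8788 - 0.3374i - 0.3374k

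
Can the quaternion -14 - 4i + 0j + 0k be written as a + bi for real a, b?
Yes. The quaternion -14 - 4i has j- and k-coefficients y = z = 0, so it lies in the complex subalgebra spanned by 1 and i.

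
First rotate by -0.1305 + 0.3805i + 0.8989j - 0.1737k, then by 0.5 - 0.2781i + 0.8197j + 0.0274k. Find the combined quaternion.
-0.6915 + 0.0595i + 0.3046j - 0.6523k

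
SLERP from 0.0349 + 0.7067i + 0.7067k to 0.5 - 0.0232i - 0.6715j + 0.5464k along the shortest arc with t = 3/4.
0.4289 + 0.2022i - 0.5613j + 0.6783k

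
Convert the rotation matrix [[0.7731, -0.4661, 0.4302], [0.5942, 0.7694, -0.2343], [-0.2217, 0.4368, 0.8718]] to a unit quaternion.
0.9239 + 0.1816i + 0.1764j + 0.2869k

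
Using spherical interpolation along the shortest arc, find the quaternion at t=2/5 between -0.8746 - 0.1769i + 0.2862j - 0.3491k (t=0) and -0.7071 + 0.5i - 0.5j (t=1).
-0.9609 + 0.1211i - 0.0444j - 0.2451k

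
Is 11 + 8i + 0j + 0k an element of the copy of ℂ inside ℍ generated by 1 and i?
Yes. The quaternion 11 + 8i has j- and k-coefficients y = z = 0, so it lies in the complex subalgebra spanned by 1 and i.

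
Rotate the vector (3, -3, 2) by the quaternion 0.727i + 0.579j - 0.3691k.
(-3.428, 2.659, -1.783)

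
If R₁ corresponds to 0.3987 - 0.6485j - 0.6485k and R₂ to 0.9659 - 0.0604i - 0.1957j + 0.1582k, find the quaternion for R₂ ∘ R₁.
0.3608 + 0.2054i - 0.7436j - 0.5241k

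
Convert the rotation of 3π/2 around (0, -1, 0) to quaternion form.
-0.7071 - 0.7071j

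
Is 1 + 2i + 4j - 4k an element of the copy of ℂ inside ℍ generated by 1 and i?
No. The quaternion 1 + 2i + 4j - 4k has j-coefficient y = 4 and k-coefficient z = -4, not both zero, so it does not lie in the complex subalgebra spanned by 1 and i.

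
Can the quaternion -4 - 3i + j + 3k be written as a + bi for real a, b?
No. The quaternion -4 - 3i + j + 3k has j-coefficient y = 1 and k-coefficient z = 3, not both zero, so it does not lie in the complex subalgebra spanned by 1 and i.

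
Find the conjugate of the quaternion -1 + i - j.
-1 - i + j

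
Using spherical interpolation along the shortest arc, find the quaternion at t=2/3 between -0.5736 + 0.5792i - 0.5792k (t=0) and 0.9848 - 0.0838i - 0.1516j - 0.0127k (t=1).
-0.9301 + 0.2804i + 0.1097j - 0.2106k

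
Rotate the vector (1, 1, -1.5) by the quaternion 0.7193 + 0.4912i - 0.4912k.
(1.948, 0.388, -0.552)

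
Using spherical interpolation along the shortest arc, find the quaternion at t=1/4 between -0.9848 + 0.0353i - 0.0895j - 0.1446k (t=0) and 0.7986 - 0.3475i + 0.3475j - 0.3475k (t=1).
-0.979 + 0.1208i - 0.1629j - 0.0188k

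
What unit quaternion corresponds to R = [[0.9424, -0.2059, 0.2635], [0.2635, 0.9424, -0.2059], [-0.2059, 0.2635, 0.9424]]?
0.9782 + 0.12i + 0.12j + 0.12k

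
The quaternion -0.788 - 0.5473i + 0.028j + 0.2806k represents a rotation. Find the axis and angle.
axis = (-0.8889, 0.0455, 0.4558), θ = 284°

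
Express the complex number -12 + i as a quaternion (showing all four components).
-12 + i + 0j + 0k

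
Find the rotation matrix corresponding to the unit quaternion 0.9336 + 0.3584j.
[[0.7431, 0, 0.6692], [0, 1, 0], [-0.6692, 0, 0.7431]]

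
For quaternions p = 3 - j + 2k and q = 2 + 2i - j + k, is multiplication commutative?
No: pq = 3 + 7i - j + 9k ≠ 3 + 5i - 9j + 5k = qp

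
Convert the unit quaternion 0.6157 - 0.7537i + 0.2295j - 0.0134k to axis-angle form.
axis = (-0.9565, 0.2913, -0.017), θ = 104°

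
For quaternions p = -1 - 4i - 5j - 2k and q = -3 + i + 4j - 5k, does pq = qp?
No: pq = 17 + 44i - 11j ≠ 17 - 22i + 33j + 22k = qp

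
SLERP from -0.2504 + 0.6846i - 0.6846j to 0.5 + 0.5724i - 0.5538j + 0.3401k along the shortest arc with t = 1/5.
-0.0968 + 0.7038i - 0.6996j + 0.077k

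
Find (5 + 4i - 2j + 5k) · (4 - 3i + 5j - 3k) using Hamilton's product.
57 - 18i + 14j + 19k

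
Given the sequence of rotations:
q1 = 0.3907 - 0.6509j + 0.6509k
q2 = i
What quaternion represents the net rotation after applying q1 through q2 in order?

q2 · q1 = 0.3907i - 0.6509j - 0.6509k
0.3907i - 0.6509j - 0.6509k


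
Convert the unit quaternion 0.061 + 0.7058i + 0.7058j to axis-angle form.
axis = (√2/2, √2/2, 0), θ = 173°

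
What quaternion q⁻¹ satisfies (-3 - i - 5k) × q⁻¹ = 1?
-0.0857 + 0.0286i + 0.1429k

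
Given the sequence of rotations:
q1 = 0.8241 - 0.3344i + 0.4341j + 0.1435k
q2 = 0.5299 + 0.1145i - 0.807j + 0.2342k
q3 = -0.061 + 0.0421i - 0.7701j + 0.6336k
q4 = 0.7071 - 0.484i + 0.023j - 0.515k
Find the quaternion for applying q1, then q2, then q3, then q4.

q2 · q1 = 0.7917 - 0.3003i - 0.5298j + 0.0489k
q3 · q2 · q1 = -0.4746 + 0.3497i - 0.7697j + 0.2451k
q4 · q3 · q2 · q1 = -0.0224 + 0.0862i - 0.6166j + 0.7822k
-0.0224 + 0.0862i - 0.6166j + 0.7822k


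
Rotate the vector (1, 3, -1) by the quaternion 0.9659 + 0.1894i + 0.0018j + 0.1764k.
(-0.153, 3.305, 0.235)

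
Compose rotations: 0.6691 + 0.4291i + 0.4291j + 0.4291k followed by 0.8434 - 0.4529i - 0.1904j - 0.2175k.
0.9337 + 0.0705i + 0.3355j + 0.1037k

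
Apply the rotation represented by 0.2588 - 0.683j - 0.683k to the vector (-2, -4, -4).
(1.732, -3.293, -4.707)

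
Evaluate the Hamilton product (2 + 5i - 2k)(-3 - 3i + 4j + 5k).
19 - 13i - 11j + 36k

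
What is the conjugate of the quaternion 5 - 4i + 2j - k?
5 + 4i - 2j + k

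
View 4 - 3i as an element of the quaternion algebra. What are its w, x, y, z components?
4 - 3i + 0j + 0k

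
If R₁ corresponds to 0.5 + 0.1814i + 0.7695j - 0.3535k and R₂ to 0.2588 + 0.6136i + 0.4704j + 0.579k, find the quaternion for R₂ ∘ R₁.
-0.1392 - 0.2581i + 0.7563j + 0.5848k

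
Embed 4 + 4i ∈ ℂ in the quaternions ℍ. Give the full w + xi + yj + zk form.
4 + 4i + 0j + 0k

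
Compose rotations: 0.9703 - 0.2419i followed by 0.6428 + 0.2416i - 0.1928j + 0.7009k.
0.6822 + 0.0789i - 0.3566j + 0.6334k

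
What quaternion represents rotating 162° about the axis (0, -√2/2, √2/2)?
0.1564 - 0.6984j + 0.6984k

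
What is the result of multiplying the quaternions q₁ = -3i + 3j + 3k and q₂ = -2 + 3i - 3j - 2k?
24 + 9i - 3j - 6k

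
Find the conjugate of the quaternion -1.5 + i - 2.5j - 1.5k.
-1.5 - i + 2.5j + 1.5k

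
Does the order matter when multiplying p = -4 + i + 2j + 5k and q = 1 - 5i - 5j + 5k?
Yes: pq = -14 + 56i - 8j - 10k ≠ -14 - 14i + 52j - 20k = qp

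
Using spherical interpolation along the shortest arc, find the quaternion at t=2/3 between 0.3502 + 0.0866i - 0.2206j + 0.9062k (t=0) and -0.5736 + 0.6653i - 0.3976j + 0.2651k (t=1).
-0.3068 + 0.5792i - 0.4227j + 0.6259k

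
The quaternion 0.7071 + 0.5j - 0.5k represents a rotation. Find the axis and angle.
axis = (0, √2/2, -√2/2), θ = π/2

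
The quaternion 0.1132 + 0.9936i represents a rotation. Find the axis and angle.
axis = (1, 0, 0), θ = 167°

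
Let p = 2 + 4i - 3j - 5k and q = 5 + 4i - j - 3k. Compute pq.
-24 + 32i - 25j - 23k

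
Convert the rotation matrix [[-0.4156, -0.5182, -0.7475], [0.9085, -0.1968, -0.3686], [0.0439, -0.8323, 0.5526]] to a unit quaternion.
0.4848 - 0.2391i - 0.4081j + 0.7357k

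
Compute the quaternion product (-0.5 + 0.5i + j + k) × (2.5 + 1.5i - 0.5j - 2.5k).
1 - 1.5i + 5.5j + 2k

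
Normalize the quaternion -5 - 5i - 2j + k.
-0.6742 - 0.6742i - 0.2697j + 0.1348k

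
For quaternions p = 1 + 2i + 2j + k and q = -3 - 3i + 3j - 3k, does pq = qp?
No: pq = -18i + 6k ≠ -6j - 18k = qp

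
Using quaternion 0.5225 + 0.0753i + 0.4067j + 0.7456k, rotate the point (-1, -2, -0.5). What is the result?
(1.61, -0.858, -1.387)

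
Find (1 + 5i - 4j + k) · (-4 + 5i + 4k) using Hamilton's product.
-33 - 31i + j + 20k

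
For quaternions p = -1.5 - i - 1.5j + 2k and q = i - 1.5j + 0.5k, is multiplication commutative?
No: pq = -2.25 + 0.75i + 4.75j + 2.25k ≠ -2.25 - 3.75i - 0.25j - 3.75k = qp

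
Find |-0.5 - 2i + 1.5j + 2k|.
3.24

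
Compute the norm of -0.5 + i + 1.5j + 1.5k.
2.398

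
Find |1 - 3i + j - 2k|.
√15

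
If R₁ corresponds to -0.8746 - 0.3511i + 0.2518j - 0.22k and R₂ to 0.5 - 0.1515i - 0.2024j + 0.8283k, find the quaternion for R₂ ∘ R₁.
-0.2573 - 0.2071i - 0.0212j - 0.9436k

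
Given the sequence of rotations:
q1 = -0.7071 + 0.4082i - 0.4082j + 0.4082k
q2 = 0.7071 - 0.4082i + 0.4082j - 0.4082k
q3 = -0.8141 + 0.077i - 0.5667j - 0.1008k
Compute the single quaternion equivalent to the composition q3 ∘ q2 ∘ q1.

q2 · q1 = -0.0001 + 0.5773i - 0.5773j + 0.5773k
q3 · q2 · q1 = -0.3133 - 0.8553i + 0.3674j - 0.1873k
-0.3133 - 0.8553i + 0.3674j - 0.1873k


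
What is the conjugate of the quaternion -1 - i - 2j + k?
-1 + i + 2j - k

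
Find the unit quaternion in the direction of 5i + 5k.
0.7071i + 0.7071k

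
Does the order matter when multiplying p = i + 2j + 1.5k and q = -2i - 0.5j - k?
Yes: pq = 4.5 - 1.25i - 2j + 3.5k ≠ 4.5 + 1.25i + 2j - 3.5k = qp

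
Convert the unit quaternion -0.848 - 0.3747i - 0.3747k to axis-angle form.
axis = (-√2/2, 0, -√2/2), θ = 296°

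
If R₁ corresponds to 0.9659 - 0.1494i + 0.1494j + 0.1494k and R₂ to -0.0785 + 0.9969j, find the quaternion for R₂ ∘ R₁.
-0.2248 + 0.1607i + 0.9512j + 0.1372k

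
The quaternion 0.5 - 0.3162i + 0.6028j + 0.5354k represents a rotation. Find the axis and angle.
axis = (-0.3651, 0.6961, 0.6182), θ = 2π/3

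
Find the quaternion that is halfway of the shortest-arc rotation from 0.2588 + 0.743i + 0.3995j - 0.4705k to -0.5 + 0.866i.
-0.1386 + 0.9246i + 0.2296j - 0.2704k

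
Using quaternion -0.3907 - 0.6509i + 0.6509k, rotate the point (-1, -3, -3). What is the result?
(0.864, 4.119, -1.136)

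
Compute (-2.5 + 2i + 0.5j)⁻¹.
-0.2381 - 0.1905i - 0.0476j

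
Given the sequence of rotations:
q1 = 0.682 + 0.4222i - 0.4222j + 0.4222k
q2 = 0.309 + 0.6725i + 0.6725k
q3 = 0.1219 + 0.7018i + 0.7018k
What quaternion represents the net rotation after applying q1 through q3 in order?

q2 · q1 = -0.3571 + 0.873i - 0.1305j + 0.3052k
q3 · q2 · q1 = -0.8704 - 0.0526i + 0.3826j - 0.305k
-0.8704 - 0.0526i + 0.3826j - 0.305k


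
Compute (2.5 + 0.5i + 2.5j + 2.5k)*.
2.5 - 0.5i - 2.5j - 2.5k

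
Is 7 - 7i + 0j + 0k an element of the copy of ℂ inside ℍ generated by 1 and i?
Yes. The quaternion 7 - 7i has j- and k-coefficients y = z = 0, so it lies in the complex subalgebra spanned by 1 and i.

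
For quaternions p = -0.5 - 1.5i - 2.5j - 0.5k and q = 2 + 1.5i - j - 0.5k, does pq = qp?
No: pq = -1.5 - 3i - 6j + 4.5k ≠ -1.5 - 4.5i - 3j - 6k = qp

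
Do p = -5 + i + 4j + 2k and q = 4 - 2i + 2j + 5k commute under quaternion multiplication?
No: pq = -36 + 30i - 3j - 7k ≠ -36 - 2i + 15j - 27k = qp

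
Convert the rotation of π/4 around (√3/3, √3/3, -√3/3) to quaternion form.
0.9239 + 0.2209i + 0.2209j - 0.2209k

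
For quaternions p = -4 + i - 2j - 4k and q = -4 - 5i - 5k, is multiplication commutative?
No: pq = 1 + 26i + 33j + 26k ≠ 1 + 6i - 17j + 46k = qp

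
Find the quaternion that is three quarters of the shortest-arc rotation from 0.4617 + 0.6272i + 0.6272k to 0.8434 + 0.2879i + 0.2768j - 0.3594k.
0.8592 + 0.4434i + 0.2336j - 0.1028k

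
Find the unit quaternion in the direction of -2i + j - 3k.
-0.5345i + 0.2673j - 0.8018k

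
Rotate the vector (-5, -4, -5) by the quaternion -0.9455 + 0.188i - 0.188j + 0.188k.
(-7.563, -2.728, -1.164)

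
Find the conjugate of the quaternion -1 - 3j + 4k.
-1 + 3j - 4k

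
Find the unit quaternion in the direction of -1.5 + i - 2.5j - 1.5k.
-0.4376 + 0.2917i - 0.7293j - 0.4376k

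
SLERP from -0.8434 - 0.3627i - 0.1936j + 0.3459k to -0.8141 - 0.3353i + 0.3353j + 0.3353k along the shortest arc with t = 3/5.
-0.8553 - 0.3587i + 0.1269j + 0.3517k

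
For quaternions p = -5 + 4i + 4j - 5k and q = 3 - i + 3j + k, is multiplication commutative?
No: pq = -18 + 36i - 2j - 4k ≠ -18 - 2i - 4j - 36k = qp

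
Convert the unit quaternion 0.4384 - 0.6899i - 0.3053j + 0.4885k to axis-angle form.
axis = (-0.7676, -0.3397, 0.5435), θ = 128°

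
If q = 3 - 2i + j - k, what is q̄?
3 + 2i - j + k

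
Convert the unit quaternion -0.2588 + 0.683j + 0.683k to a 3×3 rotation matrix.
[[-0.866, 0.3535, -0.3535], [-0.3535, 0.067, 0.933], [0.3535, 0.933, 0.067]]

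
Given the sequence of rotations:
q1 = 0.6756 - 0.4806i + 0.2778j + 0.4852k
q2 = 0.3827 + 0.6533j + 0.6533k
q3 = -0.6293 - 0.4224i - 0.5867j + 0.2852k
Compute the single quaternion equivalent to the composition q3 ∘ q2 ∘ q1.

q2 · q1 = -0.2399 - 0.0484i + 0.2337j + 0.941k
q3 · q2 · q1 = -0.0007 - 0.4869i + 0.3774j - 0.7877k
-0.0007 - 0.4869i + 0.3774j - 0.7877k


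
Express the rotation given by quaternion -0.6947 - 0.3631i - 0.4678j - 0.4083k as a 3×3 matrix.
[[0.2289, -0.2276, 0.9465], [0.907, 0.4029, -0.1225], [-0.3535, 0.8865, 0.2986]]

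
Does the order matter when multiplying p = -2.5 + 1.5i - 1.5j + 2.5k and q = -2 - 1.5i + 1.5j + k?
Yes: pq = 7 - 4.5i - 6j - 7.5k ≠ 7 + 6i + 4.5j - 7.5k = qp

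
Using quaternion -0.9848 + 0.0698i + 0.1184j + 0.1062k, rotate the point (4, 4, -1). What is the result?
(4.919, 2.938, -0.419)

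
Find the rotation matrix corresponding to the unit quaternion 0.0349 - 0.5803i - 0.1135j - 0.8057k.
[[-0.3241, 0.188, 0.9272], [0.0755, -0.9718, 0.2234], [0.943, 0.1424, 0.3007]]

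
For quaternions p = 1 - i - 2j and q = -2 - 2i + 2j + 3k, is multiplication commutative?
No: pq = -6i + 9j - 3k ≠ 6i + 3j + 9k = qp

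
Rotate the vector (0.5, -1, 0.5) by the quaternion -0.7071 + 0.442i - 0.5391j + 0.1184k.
(0.938, -0.655, 0.438)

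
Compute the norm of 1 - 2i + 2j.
3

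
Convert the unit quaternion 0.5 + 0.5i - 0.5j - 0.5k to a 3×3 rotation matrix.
[[0, 0, -1], [-1, 0, 0], [0, 1, 0]]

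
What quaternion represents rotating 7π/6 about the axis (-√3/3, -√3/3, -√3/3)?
-0.2588 - 0.5577i - 0.5577j - 0.5577k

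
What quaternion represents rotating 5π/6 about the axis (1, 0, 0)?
0.2588 + 0.9659i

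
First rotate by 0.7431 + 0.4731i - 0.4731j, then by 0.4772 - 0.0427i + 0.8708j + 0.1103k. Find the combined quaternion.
0.7868 + 0.2462i + 0.4735j - 0.3098k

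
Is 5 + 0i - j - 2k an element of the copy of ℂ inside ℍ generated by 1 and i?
No. The quaternion 5 - j - 2k has j-coefficient y = -1 and k-coefficient z = -2, not both zero, so it does not lie in the complex subalgebra spanned by 1 and i.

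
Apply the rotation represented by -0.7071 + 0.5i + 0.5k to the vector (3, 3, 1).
(4.121, -1.414, -0.121)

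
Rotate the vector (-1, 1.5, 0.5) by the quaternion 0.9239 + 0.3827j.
(-0.354, 1.5, 1.061)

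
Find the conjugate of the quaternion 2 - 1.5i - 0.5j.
2 + 1.5i + 0.5j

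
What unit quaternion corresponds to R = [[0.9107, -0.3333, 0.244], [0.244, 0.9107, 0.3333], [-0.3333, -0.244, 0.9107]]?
0.9659 - 0.1494i + 0.1494j + 0.1494k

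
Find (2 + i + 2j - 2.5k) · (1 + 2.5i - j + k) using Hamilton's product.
4 + 5.5i - 7.25j - 6.5k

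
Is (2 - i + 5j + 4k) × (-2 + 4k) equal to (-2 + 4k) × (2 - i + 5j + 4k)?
No: pq = -20 + 22i - 6j ≠ -20 - 18i - 14j = qp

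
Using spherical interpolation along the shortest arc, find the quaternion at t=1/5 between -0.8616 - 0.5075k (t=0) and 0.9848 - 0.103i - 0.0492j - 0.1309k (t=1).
-0.9208 + 0.0222i + 0.0106j - 0.3893k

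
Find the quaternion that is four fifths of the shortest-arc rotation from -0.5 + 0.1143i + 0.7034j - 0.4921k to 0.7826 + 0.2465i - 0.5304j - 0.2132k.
-0.7717 - 0.1812i + 0.606j + 0.0672k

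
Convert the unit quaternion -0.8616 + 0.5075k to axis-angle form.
axis = (0, 0, 1), θ = 299°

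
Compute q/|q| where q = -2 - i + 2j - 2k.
-0.5547 - 0.2774i + 0.5547j - 0.5547k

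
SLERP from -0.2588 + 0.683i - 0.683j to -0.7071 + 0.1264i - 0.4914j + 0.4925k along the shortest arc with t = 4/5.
-0.6563 + 0.2638i - 0.5718j + 0.4156k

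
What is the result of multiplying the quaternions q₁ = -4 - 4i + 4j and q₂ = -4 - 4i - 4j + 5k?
16 + 52i + 20j + 12k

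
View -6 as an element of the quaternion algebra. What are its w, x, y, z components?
-6 + 0i + 0j + 0k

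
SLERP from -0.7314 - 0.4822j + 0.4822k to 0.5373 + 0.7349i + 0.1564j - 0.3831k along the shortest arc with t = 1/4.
-0.7314 - 0.2068i - 0.4265j + 0.4903k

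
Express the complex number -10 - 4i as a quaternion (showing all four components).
-10 - 4i + 0j + 0k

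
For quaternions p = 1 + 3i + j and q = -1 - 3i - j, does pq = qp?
Yes: pq = qp = 9 - 6i - 2j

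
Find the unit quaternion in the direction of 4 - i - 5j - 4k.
0.5252 - 0.1313i - 0.6565j - 0.5252k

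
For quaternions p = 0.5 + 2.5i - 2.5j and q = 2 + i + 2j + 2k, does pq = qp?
No: pq = 3.5 + 0.5i - 9j + 8.5k ≠ 3.5 + 10.5i + j - 6.5k = qp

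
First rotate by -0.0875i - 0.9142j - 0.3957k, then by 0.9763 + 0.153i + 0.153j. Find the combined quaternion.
0.1533 - 0.146i - 0.832j - 0.5128k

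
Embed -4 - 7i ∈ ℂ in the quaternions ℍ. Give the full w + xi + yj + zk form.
-4 - 7i + 0j + 0k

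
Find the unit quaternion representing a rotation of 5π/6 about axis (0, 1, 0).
0.2588 + 0.9659j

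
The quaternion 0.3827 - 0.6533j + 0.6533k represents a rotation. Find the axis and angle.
axis = (0, -√2/2, √2/2), θ = 3π/4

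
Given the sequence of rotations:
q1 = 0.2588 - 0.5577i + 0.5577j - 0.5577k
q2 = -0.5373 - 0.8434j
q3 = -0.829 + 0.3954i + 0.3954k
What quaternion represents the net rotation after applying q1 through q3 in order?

q2 · q1 = 0.3313 + 0.77i - 0.5179j - 0.1707k
q3 · q2 · q1 = -0.5116 - 0.3026i + 0.8013j + 0.0677k
-0.5116 - 0.3026i + 0.8013j + 0.0677k


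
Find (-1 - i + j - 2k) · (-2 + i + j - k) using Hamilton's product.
2i - 6j + 3k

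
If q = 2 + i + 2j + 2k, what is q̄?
2 - i - 2j - 2k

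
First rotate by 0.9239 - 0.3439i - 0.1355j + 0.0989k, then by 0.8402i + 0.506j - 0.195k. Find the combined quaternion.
0.3768 + 0.7999i + 0.4515j - 0.12k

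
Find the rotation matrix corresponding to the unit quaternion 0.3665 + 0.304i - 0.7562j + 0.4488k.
[[-0.5465, -0.7887, -0.2814], [-0.1308, 0.4123, -0.9016], [0.8272, -0.4559, -0.3285]]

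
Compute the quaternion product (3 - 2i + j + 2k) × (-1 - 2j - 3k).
5 + 3i - 13j - 7k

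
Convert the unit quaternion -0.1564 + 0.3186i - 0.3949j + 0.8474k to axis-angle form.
axis = (0.3226, -0.3998, 0.858), θ = 198°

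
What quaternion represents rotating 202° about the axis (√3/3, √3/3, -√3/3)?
-0.1908 + 0.5667i + 0.5667j - 0.5667k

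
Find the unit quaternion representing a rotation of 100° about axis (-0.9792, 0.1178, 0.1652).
0.6428 - 0.7501i + 0.0902j + 0.1266k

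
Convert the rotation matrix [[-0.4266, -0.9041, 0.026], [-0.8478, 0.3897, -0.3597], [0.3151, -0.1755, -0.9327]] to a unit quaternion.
-0.0872 - 0.5283i + 0.829j - 0.1614k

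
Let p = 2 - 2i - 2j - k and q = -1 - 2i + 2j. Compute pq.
-2 + 8j - 7k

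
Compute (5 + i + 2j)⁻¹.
0.1667 - 0.0333i - 0.0667j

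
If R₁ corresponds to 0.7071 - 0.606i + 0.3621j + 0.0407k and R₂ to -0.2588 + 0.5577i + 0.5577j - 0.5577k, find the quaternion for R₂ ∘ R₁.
-0.0243 + 0.7758i + 0.6159j + 0.135k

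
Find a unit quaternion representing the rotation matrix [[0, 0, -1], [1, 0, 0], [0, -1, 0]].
0.5 - 0.5i - 0.5j + 0.5k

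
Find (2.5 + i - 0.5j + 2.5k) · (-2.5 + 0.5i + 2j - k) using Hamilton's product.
-3.25 - 5.75i + 8.5j - 6.5k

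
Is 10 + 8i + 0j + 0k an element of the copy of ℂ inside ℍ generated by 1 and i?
Yes. The quaternion 10 + 8i has j- and k-coefficients y = z = 0, so it lies in the complex subalgebra spanned by 1 and i.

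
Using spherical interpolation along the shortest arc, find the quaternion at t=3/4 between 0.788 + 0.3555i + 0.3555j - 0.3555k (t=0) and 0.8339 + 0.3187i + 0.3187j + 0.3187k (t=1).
0.8607 + 0.3436i + 0.3436j + 0.1518k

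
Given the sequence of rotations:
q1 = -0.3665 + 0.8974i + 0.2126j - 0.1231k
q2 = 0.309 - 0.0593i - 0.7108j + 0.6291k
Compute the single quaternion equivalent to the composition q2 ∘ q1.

q2 · q1 = 0.1685 + 0.2528i + 0.8835j + 0.3567k
0.1685 + 0.2528i + 0.8835j + 0.3567k


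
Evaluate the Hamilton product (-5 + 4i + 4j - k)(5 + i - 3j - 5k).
-22 - 8i + 54j + 4k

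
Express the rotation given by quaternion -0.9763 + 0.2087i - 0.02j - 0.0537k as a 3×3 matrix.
[[0.9934, -0.1132, 0.0166], [0.0965, 0.9071, 0.4097], [-0.0615, -0.4054, 0.9121]]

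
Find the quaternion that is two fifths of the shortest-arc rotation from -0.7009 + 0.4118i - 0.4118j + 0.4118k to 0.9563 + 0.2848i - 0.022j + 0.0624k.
-0.9194 + 0.1452i - 0.2678j + 0.2489k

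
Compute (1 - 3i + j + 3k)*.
1 + 3i - j - 3k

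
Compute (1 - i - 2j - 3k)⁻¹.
0.0667 + 0.0667i + 0.1333j + 0.2k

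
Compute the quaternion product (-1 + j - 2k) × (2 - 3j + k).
3 - 5i + 5j - 5k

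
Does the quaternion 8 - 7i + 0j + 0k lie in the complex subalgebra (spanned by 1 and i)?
Yes. The quaternion 8 - 7i has j- and k-coefficients y = z = 0, so it lies in the complex subalgebra spanned by 1 and i.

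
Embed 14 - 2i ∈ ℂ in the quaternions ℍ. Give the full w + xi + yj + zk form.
14 - 2i + 0j + 0k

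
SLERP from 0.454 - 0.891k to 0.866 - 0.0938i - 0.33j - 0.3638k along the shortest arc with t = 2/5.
0.6679 - 0.0409i - 0.1437j - 0.7291k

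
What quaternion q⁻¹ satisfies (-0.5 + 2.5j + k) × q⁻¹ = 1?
-0.0667 - 0.3333j - 0.1333k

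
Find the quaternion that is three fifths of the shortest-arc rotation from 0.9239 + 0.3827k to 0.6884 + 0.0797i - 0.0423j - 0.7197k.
0.9454 + 0.0564i - 0.0299j - 0.3197k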